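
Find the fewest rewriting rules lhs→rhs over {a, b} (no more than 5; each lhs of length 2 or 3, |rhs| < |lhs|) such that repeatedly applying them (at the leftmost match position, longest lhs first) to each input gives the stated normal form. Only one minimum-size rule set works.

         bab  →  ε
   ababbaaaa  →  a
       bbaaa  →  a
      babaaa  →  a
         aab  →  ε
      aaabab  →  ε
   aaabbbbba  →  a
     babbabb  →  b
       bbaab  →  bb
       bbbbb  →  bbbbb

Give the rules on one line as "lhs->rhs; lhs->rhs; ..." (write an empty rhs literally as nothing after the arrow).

aa->a; ab->; ba->a; baa->

  | bab => ab => ε
  | ababbaaaa => abbaaaa => baaaa => aa => a
  | bbaaa => ba => a
  | babaaa => abaaa => aaa => aa => a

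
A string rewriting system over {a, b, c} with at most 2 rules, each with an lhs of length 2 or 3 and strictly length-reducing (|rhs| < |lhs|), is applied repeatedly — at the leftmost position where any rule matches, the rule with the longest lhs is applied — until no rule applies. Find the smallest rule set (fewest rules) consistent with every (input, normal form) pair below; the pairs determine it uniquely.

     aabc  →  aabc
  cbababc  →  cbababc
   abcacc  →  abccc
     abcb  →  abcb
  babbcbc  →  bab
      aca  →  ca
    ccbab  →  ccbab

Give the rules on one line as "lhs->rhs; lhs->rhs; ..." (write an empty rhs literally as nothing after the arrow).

ac->c; bbc->b

  | aabc
  | cbababc
  | abcacc => abccc
  | abcb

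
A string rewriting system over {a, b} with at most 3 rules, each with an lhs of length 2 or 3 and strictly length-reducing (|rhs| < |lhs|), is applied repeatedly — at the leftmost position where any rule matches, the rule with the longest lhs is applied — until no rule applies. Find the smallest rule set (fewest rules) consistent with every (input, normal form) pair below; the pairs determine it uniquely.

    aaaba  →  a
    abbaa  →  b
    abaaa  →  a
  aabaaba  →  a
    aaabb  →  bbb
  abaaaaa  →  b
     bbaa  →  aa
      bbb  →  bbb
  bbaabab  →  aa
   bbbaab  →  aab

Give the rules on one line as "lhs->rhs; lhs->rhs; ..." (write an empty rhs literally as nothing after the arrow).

aaa->b; ba->a; bab->

  | aaaba => bba => ba => a
  | abbaa => abaa => aaa => b
  | abaaa => aaaa => ba => a
  | aabaaba => aaaaba => baba => a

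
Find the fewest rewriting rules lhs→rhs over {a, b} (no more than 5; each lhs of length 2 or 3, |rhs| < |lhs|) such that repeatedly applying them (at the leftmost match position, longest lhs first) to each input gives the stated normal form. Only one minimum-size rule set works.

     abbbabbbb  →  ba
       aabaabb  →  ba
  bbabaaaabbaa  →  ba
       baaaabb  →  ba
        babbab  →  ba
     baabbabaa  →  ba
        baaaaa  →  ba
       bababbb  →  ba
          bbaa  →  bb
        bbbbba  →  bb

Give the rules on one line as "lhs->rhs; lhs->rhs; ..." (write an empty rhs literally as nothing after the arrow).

aa->b; ab->a; bba->ba; bbb->ba

  | abbbabbbb => abbabbbb => ababbbb => aabbbb => bbbbb => babb => bab => ba
  | aabaabb => bbaabb => baabb => bbbb => bab => ba
  | bbabaaaabbaa => babaaaabbaa => baaaaabbaa => bbaaabbaa => baaabbaa => bbabbaa => babbaa => babaa => baaa => bba => ba
  | baaaabb => bbaabb => baabb => bbbb => bab => ba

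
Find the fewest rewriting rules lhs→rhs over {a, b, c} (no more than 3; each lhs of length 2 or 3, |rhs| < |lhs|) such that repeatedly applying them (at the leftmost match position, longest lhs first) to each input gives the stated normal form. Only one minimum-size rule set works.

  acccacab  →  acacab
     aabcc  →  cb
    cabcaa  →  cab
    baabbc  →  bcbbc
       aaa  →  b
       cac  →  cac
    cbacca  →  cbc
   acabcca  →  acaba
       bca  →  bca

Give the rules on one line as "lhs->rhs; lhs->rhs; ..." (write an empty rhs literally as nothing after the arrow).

aa->c; aaa->b; cc->

  | acccacab => acacab
  | aabcc => cbcc => cb
  | cabcaa => cabcc => cab
  | baabbc => bcbbc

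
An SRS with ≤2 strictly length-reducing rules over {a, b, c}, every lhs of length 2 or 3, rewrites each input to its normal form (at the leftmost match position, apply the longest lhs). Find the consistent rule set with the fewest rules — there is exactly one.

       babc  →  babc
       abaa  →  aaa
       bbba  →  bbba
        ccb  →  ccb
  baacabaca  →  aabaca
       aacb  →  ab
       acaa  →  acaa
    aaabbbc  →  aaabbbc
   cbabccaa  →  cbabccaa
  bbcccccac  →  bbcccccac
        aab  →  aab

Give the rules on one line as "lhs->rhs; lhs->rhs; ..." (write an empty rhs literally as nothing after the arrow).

  | babc
  | abaa => aaa
  | bbba
  | ccb

aac->a; baa->aa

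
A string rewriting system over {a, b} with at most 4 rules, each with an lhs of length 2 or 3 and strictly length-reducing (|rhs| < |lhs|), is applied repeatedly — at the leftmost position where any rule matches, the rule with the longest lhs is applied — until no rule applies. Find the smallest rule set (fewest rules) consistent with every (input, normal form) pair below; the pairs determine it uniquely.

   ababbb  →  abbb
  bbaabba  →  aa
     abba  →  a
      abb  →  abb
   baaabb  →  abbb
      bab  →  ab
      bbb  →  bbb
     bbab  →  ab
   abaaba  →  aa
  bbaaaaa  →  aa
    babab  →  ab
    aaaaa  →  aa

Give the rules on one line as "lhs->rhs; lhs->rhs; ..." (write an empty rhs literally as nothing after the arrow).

aaa->ab; aba->a; ba->a

  | ababbb => abbb
  | bbaabba => baabba => aabba => aaba => aa
  | abba => aba => a
  | abb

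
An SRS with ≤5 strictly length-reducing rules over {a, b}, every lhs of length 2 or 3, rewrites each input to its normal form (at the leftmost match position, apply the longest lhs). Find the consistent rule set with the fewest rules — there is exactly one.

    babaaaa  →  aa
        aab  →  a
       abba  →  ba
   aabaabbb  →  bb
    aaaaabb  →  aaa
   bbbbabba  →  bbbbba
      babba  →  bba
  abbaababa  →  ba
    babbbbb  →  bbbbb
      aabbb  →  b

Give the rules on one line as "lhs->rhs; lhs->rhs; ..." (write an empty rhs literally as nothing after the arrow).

  | babaaaa => baaaa => aa
  | aab => a
  | abba => ba
  | aabaabbb => aababbb => aabbbb => abbb => bb

ab->; aba->ab; baa->; bab->b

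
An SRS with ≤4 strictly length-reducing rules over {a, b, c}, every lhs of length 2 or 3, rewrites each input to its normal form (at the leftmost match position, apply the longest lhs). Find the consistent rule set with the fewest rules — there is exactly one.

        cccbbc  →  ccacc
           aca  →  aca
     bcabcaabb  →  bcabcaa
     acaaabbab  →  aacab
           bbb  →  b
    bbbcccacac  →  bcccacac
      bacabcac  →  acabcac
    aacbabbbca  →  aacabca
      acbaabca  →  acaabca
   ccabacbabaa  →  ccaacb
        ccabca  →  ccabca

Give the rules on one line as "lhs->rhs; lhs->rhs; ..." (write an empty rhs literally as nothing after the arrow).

aaa->b; ba->a; bb->; cbb->ac

  | cccbbc => ccacc
  | aca
  | bcabcaabb => bcabcaa
  | acaaabbab => acbbbab => aacbab => aacab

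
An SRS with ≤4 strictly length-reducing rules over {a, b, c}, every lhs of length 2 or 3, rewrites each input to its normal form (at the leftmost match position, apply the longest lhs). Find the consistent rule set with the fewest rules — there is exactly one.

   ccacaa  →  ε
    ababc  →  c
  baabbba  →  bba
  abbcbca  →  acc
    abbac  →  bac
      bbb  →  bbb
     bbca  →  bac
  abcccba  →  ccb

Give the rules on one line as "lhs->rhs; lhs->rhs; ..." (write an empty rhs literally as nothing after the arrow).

ab->; bca->ac; ca->; cba->b

  | ccacaa => ccaa => ca => ε
  | ababc => abc => c
  | baabbba => babba => bba
  | abbcbca => bcbca => bcac => acc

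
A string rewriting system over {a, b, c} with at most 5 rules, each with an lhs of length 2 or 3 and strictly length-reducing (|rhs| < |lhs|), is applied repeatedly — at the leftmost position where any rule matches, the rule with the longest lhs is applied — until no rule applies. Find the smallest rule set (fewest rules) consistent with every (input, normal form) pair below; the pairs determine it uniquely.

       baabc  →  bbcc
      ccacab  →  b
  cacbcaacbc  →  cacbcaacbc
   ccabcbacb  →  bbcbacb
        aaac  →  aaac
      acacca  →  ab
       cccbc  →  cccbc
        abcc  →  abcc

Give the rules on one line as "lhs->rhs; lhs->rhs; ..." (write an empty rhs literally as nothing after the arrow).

  | baabc => bbcc
  | ccacab => bcab => b
  | cacbcaacbc
  | ccabcbacb => bbcbacb

aab->bc; aca->a; cab->; cca->b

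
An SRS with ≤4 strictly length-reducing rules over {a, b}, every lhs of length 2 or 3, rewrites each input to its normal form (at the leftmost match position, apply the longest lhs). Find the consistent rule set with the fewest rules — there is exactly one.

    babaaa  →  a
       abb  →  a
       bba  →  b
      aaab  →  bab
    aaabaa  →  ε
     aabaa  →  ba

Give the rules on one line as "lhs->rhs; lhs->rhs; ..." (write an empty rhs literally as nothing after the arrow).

aa->b; abb->bb; bb->a; bbb->

  | babaaa => babba => bbba => a
  | abb => bb => a
  | bba => aa => b
  | aaab => bab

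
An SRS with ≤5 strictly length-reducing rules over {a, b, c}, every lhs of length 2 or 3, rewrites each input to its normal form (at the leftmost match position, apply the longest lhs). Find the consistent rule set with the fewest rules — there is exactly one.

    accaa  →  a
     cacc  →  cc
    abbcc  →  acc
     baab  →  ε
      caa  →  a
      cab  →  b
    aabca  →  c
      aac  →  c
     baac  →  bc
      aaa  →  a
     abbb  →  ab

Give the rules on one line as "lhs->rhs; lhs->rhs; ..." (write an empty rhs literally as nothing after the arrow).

aa->; bb->; bca->c; ca->

  | accaa => aca => a
  | cacc => cc
  | abbcc => acc
  | baab => bb => ε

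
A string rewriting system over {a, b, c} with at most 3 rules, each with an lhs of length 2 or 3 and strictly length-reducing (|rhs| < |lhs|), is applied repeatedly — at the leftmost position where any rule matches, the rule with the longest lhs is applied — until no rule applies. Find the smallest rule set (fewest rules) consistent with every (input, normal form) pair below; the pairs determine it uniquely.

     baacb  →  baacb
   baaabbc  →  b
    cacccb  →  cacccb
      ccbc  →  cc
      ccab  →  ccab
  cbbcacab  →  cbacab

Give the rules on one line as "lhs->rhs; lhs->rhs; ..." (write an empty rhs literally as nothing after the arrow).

aaa->c; bc->

  | baacb
  | baaabbc => bcbbc => bbc => b
  | cacccb
  | ccbc => cc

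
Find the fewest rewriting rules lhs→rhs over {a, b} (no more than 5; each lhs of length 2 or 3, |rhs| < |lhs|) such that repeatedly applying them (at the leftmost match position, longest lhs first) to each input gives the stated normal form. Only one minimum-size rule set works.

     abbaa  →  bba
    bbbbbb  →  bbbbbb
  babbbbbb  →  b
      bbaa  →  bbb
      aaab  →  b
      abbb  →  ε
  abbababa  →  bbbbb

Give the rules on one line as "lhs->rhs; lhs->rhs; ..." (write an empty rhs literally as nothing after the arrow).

  | abbaa => abaa => bba
  | bbbbbb
  | babbbbbb => babbbbb => babbbb => babbb => babb => bab => b
  | bbaa => bbb

aa->b; ab->; aba->bb; abb->ab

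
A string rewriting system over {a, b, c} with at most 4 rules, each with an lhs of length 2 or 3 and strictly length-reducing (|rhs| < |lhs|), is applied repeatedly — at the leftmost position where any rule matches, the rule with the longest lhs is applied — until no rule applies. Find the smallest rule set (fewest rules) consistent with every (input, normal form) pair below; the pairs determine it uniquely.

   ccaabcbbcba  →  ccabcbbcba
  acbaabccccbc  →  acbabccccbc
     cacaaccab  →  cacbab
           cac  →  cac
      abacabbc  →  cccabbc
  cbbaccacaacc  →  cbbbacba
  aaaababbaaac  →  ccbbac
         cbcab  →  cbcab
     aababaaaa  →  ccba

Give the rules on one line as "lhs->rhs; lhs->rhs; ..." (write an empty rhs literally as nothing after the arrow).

aa->a; aba->cc; acc->ba

  | ccaabcbbcba => ccabcbbcba
  | acbaabccccbc => acbabccccbc
  | cacaaccab => cacaccab => cacbaab => cacbab
  | cac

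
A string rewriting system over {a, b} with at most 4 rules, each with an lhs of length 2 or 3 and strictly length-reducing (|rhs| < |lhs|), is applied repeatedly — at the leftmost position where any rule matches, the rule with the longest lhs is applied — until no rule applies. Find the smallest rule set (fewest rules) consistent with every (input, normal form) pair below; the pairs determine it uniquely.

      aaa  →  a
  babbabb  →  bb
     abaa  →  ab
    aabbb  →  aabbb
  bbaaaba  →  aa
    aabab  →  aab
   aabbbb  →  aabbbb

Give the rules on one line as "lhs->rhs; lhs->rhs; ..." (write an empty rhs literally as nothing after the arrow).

aaa->a; ba->; baa->b; bba->

  | aaa => a
  | babbabb => bbabb => bb
  | abaa => ab
  | aabbb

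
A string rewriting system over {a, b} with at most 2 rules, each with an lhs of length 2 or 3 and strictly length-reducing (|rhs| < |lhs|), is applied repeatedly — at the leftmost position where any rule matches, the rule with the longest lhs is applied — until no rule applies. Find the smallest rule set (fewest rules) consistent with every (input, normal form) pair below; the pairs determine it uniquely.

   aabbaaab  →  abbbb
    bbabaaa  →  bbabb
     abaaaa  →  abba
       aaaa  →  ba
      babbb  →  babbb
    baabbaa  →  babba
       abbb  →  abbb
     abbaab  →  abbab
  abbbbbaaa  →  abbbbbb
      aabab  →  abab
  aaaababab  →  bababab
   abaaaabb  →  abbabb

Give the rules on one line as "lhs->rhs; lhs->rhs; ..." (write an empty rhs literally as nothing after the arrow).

aa->a; aaa->b

  | aabbaaab => abbaaab => abbbb
  | bbabaaa => bbabb
  | abaaaa => abba
  | aaaa => ba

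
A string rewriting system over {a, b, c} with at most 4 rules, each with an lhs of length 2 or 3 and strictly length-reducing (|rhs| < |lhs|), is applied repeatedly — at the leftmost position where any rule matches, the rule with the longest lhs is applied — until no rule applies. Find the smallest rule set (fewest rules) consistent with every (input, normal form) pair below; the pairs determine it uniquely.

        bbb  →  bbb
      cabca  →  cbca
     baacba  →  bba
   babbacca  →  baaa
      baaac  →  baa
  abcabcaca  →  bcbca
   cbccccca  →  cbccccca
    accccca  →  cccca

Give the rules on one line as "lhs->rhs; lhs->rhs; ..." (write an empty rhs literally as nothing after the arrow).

ab->b; ac->; bbc->aa

  | bbb
  | cabca => cbca
  | baacba => baba => bba
  | babbacca => bbbacca => bbbca => baaa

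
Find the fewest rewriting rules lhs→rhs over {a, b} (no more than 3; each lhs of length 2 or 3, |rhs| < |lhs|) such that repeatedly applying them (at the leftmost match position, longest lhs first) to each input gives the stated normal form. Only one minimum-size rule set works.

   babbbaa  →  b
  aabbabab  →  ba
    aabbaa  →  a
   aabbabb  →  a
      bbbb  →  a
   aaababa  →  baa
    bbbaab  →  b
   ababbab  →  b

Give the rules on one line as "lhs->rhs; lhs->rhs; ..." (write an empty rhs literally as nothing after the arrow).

aaa->; ab->a; bb->a

  | babbbaa => babbaa => babaa => baaa => b
  | aabbabab => aababab => aaabab => bab => ba
  | aabbaa => aabaa => aaaa => a
  | aabbabb => aababb => aaabb => bb => a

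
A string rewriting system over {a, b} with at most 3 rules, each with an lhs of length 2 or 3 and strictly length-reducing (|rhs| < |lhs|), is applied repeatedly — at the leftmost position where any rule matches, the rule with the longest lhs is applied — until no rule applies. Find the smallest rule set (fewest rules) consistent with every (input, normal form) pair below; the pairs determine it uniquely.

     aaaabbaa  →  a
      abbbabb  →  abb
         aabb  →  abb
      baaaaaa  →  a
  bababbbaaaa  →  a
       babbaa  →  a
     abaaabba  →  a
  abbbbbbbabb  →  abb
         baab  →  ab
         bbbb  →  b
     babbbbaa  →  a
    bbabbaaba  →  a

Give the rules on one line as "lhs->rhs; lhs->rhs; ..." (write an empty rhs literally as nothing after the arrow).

  | aaaabbaa => aaabbaa => aabbaa => abbaa => abaa => aaa => aa => a
  | abbbabb => aabb => abb
  | aabb => abb
  | baaaaaa => aaaaaa => aaaaa => aaaa => aaa => aa => a

aa->a; ba->a; bbb->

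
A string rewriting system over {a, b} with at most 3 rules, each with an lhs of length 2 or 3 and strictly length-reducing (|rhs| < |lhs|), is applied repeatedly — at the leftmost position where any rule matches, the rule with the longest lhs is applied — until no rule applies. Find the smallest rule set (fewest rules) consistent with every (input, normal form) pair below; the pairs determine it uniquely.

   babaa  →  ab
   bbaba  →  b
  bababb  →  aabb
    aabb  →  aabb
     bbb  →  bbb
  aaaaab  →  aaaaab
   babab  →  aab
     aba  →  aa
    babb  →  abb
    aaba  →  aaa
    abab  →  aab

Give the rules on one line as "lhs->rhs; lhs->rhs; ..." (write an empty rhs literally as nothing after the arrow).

  | babaa => abaa => ab
  | bbaba => bba => b
  | bababb => ababb => aabb
  | aabb

ba->a; baa->b; bba->b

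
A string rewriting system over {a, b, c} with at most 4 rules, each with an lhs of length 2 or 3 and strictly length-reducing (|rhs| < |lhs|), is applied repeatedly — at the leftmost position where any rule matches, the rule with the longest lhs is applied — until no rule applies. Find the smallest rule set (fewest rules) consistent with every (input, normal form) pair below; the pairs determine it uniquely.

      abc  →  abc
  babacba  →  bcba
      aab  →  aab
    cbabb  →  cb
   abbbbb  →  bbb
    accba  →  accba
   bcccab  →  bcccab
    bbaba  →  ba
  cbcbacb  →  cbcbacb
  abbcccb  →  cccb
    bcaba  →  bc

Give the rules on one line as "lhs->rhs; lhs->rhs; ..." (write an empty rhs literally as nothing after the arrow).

aba->; abb->; bba->

  | abc
  | babacba => bcba
  | aab
  | cbabb => cb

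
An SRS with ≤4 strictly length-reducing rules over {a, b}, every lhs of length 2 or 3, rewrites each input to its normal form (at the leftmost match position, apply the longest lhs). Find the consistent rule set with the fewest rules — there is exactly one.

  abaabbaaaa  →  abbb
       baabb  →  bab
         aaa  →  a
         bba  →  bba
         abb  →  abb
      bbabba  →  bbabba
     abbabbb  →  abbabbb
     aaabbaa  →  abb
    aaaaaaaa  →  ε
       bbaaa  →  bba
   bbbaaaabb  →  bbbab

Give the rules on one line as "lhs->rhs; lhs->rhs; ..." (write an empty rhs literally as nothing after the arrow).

aa->; aab->a; aba->ab

  | abaabbaaaa => ababbaaaa => abbbaaaa => abbbaa => abbb
  | baabb => bab
  | aaa => a
  | bba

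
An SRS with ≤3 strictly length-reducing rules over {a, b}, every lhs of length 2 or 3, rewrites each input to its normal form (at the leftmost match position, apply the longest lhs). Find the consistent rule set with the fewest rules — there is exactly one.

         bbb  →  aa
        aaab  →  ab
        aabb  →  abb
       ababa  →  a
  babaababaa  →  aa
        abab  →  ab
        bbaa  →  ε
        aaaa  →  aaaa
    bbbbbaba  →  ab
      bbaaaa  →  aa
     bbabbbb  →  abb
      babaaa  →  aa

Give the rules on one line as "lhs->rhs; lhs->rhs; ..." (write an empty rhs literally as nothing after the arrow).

aab->ab; ba->; bbb->aa

  | bbb => aa
  | aaab => aab => ab
  | aabb => abb
  | ababa => aba => a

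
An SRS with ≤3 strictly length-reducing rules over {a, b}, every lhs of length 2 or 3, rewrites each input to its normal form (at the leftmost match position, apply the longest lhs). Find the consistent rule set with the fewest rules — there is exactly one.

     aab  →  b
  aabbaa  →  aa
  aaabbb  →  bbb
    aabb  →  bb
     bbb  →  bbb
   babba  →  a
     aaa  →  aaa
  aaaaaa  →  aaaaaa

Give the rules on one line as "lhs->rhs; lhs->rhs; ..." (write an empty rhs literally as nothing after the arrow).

  | aab => ab => b
  | aabbaa => abbaa => bbaa => baa => aa
  | aaabbb => aabbb => abbb => bbb
  | aabb => abb => bb

ab->b; ba->a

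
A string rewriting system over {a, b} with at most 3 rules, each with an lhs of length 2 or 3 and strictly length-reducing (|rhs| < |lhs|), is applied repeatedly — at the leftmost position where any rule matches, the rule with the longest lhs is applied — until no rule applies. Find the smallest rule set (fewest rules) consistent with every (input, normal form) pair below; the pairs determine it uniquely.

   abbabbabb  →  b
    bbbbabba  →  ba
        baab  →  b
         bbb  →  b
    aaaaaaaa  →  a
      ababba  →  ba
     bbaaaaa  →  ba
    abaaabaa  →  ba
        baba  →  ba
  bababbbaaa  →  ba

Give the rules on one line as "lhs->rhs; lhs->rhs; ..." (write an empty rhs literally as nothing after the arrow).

  | abbabbabb => bbabbabb => babbabb => bbbabb => bbabb => babb => bbb => bb => b
  | bbbbabba => bbbabba => bbabba => babba => bbba => bba => ba
  | baab => bab => bb => b
  | bbb => bb => b

aa->a; ab->b; bb->b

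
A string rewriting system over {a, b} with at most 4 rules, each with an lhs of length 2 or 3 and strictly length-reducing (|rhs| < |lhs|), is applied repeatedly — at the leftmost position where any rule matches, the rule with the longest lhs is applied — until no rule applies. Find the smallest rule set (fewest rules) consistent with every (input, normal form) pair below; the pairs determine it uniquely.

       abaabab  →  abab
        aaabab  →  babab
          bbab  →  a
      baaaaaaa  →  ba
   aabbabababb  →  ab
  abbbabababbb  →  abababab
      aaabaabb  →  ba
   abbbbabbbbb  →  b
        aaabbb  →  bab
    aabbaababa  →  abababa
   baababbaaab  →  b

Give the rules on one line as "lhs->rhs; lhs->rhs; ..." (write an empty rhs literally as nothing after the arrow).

aa->b; abb->a; bb->b; bba->ab

  | abaabab => abbbab => abab
  | aaabab => babab
  | bbab => abb => a
  | baaaaaaa => bbaaaaa => abaaaa => abbaa => aaa => ba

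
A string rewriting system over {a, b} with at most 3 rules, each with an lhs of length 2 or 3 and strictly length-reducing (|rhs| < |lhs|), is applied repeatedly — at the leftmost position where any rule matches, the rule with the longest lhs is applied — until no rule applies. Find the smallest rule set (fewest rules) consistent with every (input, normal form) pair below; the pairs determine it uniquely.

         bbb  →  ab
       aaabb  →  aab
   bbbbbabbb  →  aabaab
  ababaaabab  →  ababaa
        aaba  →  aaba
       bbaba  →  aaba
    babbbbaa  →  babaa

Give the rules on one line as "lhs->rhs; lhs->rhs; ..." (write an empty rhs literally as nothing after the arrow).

aaa->ab; bb->a

  | bbb => ab
  | aaabb => abbb => aab
  | bbbbbabbb => abbbabbb => aababbb => aabaab
  | ababaaabab => abababbab => ababaaab => abababb => ababaa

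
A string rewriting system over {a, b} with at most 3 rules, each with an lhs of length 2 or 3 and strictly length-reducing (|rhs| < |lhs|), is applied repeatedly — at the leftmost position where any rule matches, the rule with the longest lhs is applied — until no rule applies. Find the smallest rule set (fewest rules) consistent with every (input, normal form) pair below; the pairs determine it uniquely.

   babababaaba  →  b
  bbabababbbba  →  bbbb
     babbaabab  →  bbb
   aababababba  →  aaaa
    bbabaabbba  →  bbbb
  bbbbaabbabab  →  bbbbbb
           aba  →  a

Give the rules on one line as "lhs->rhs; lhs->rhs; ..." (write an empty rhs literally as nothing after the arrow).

abb->aa; ba->; baa->b

  | babababaaba => bababaaba => babaaba => baaba => bba => b
  | bbabababbbba => bbababbbba => bbabbbba => bbbbba => bbbb
  | babbaabab => bbaabab => bbbab => bbb
  | aababababba => aabababba => aababba => aabba => aaaa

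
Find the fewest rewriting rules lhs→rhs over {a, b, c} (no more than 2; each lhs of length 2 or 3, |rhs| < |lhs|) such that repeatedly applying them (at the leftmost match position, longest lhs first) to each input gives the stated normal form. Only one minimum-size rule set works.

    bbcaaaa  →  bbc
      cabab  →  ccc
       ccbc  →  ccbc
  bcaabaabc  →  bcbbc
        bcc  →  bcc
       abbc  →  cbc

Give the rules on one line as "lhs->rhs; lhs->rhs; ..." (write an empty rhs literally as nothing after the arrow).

  | bbcaaaa => bbcaa => bbc
  | cabab => ccab => ccc
  | ccbc
  | bcaabaabc => bcbaabc => bcbbc

aa->; ab->c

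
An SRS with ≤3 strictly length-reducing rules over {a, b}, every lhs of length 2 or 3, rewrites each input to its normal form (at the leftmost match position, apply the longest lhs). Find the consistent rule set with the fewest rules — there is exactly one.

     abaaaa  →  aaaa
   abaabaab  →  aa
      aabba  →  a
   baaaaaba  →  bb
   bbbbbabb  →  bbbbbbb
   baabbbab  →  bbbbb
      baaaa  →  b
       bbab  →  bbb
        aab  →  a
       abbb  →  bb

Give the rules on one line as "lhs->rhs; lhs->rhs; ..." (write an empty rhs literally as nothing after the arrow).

  | abaaaa => aaaa
  | abaabaab => aabaab => aaab => aa
  | aabba => aba => a
  | baaaaaba => baaaaba => baaaba => baaba => baba => bba => bb

ab->; ba->b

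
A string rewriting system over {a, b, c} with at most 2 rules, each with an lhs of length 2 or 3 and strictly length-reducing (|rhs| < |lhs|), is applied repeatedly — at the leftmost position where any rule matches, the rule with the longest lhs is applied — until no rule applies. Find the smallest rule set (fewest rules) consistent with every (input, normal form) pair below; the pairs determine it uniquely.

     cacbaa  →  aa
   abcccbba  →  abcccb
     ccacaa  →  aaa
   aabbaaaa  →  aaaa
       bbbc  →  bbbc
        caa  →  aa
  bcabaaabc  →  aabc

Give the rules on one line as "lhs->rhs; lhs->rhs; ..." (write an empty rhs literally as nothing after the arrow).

  | cacbaa => acbaa => aca => aa
  | abcccbba => abcccb
  | ccacaa => cacaa => acaa => aaa
  | aabbaaaa => aabaaa => aaaa

ba->; ca->a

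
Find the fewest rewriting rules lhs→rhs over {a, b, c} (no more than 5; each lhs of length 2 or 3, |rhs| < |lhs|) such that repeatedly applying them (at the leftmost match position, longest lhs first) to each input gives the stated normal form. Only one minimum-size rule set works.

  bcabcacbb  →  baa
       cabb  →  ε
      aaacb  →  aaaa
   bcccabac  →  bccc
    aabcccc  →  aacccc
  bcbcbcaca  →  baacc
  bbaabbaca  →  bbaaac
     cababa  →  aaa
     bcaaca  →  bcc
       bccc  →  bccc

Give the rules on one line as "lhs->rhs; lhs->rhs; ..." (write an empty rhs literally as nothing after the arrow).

  | bcabcacbb => bcbcacbb => bacacbb => baccbb => bacab => bacb => baa
  | cabb => cbb => ab => ε
  | aaacb => aaaa
  | bcccabac => bcccbac => bccaac => bccac => bccc

aab->aa; ab->; ca->c; cb->a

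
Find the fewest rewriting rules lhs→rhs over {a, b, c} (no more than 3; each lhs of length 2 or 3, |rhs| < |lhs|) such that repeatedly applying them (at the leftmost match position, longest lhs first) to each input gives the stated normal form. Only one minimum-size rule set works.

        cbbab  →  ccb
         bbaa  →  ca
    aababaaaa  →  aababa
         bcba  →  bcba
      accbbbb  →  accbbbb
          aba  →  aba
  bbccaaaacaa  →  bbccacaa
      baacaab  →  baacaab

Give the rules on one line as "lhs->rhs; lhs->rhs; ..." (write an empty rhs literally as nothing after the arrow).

aaa->; bba->c

  | cbbab => ccb
  | bbaa => ca
  | aababaaaa => aababa
  | bcba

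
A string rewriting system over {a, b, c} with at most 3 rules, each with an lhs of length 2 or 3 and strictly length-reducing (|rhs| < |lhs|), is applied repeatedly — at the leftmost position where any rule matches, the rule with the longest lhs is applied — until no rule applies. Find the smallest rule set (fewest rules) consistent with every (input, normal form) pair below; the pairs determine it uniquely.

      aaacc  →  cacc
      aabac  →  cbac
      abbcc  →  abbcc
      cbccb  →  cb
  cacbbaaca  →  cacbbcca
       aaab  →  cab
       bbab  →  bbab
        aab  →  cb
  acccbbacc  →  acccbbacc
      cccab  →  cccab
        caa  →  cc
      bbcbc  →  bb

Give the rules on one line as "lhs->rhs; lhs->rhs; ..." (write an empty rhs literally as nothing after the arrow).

  | aaacc => cacc
  | aabac => cbac
  | abbcc
  | cbccb => cb

aa->c; cbc->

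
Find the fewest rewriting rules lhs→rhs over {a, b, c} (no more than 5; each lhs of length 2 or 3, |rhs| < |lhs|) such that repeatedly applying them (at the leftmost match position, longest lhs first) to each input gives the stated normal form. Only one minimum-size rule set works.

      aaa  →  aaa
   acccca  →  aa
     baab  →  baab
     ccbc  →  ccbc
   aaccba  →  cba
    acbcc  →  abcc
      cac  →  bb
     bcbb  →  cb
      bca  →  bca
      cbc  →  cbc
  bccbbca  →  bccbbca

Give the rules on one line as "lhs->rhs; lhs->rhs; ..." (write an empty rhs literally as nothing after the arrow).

  | aaa
  | acccca => accca => acca => aca => aa
  | baab
  | ccbc

aac->; ac->a; bcb->c; cac->bb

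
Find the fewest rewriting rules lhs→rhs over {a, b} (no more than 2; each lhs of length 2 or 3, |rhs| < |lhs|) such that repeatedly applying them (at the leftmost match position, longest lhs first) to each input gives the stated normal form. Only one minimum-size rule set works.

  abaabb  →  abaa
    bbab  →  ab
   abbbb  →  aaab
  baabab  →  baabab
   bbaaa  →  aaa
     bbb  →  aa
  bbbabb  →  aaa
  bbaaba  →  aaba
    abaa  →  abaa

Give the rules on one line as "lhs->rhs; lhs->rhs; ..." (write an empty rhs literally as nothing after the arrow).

  | abaabb => abaa
  | bbab => ab
  | abbbb => aaab
  | baabab

bb->; bbb->aa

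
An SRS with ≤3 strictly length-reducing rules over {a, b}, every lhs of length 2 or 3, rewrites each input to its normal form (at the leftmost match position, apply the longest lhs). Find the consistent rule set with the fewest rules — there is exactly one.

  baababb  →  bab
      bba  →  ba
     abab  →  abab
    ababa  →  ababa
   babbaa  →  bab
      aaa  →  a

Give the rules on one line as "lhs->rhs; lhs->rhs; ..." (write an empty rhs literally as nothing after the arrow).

  | baababb => bbabb => babb => bab
  | bba => ba
  | abab
  | ababa

aa->; bb->b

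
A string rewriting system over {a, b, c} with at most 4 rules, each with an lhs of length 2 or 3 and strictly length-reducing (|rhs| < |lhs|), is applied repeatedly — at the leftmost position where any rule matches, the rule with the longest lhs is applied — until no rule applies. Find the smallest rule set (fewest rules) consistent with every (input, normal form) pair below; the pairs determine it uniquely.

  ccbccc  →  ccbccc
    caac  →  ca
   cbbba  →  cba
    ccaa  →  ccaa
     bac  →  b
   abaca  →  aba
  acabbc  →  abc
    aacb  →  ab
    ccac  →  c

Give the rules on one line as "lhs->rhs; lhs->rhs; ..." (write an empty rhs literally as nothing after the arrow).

ac->; bb->b; cac->

  | ccbccc
  | caac => ca
  | cbbba => cbba => cba
  | ccaa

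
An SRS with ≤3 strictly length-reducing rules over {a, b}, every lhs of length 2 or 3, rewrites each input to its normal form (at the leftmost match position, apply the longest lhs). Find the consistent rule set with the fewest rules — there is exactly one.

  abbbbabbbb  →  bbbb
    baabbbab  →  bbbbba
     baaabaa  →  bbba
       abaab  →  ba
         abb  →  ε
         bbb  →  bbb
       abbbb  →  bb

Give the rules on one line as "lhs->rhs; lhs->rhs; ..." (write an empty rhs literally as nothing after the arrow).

  | abbbbabbbb => bbabbbb => bbbb
  | baabbbab => bbbbbab => bbbbba
  | baaabaa => bbabaa => bbaaa => bbba
  | abaab => aaab => bab => ba

aa->b; ab->a; abb->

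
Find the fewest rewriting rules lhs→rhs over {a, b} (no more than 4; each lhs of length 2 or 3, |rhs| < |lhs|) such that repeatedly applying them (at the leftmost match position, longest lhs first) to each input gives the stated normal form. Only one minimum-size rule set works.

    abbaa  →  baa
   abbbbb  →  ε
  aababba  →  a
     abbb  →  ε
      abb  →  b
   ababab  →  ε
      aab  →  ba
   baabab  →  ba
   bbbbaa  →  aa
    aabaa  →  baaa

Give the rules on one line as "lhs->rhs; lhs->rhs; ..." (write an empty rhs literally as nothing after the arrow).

aab->ba; ab->; bb->

  | abbaa => baa
  | abbbbb => bbbb => bb => ε
  | aababba => baabba => bbaba => aba => a
  | abbb => bb => ε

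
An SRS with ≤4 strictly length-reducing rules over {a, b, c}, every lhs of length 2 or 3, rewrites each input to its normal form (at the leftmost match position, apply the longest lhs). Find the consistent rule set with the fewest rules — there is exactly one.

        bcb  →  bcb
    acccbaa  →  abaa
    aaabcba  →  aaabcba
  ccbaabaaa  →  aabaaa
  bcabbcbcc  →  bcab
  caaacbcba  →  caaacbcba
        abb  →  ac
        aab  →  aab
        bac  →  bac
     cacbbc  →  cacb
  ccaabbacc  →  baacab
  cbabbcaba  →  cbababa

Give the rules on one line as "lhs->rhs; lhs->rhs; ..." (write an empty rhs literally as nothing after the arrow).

  | bcb
  | acccbaa => acbbaa => accaa => abaa
  | aaabcba
  | ccbaabaaa => aabaaa

bb->c; cc->b; ccb->; ccc->cb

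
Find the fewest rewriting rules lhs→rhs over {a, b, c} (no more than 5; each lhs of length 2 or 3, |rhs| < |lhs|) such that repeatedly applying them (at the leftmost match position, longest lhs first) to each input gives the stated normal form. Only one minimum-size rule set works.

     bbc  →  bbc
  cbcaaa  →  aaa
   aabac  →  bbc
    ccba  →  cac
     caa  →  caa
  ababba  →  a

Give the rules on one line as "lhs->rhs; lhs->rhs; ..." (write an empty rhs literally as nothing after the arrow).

  | bbc
  | cbcaaa => aaa
  | aabac => aacc => bbc
  | ccba => cac

aac->bb; ba->c; cba->ac; cbc->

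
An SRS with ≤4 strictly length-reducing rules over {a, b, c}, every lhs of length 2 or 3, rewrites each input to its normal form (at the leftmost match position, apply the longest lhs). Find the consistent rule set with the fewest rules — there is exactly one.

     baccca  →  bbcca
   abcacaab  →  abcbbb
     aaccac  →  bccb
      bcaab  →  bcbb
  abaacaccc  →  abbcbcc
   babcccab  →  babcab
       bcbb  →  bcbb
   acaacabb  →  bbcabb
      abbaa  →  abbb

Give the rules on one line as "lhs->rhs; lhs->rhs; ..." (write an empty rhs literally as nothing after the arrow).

aa->b; ac->b; ccc->c

  | baccca => bbcca
  | abcacaab => abcbaab => abcbbb
  | aaccac => bccac => bccb
  | bcaab => bcbb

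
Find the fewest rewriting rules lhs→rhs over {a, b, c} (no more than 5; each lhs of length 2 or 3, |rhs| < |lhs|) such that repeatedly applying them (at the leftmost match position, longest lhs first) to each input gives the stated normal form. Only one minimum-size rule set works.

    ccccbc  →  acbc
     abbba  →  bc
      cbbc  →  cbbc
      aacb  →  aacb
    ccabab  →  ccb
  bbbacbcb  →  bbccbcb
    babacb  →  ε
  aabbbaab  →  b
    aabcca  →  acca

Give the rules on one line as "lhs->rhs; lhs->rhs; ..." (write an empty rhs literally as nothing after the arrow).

  | ccccbc => acbc
  | abbba => bba => bc
  | cbbc
  | aacb

ab->; ba->c; cab->b; ccc->a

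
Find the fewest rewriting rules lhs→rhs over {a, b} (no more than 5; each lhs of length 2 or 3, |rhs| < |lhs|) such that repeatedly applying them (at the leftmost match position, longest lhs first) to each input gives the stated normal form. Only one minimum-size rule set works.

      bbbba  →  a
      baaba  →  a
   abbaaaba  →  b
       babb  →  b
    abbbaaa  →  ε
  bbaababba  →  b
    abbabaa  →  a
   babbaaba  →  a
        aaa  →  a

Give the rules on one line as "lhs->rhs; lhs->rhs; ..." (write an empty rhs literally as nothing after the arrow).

aa->b; ba->a; baa->; bb->a

  | bbbba => abba => aaa => ba => a
  | baaba => ba => a
  | abbaaaba => aaaaaba => baaaba => aba => aa => b
  | babb => abb => aa => b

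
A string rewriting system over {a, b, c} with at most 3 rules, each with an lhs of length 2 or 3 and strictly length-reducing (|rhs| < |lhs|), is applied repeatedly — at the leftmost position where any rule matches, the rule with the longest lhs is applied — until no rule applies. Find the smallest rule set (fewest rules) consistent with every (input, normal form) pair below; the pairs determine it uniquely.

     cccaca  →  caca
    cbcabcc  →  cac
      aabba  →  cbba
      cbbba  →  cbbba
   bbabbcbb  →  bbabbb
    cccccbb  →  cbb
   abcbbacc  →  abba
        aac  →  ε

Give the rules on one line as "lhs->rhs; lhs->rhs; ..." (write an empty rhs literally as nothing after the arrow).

aa->c; bc->; cc->

  | cccaca => caca
  | cbcabcc => cabcc => cac
  | aabba => cbba
  | cbbba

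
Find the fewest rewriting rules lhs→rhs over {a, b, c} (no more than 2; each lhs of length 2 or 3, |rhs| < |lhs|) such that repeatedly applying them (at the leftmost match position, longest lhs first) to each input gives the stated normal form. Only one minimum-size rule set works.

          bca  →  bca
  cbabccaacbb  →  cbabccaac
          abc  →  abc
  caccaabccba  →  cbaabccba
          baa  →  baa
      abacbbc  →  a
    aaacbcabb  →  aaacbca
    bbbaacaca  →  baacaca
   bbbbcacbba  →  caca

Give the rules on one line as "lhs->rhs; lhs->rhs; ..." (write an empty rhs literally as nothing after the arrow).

  | bca
  | cbabccaacbb => cbabccaac
  | abc
  | caccaabccba => cbaabccba

acc->b; bb->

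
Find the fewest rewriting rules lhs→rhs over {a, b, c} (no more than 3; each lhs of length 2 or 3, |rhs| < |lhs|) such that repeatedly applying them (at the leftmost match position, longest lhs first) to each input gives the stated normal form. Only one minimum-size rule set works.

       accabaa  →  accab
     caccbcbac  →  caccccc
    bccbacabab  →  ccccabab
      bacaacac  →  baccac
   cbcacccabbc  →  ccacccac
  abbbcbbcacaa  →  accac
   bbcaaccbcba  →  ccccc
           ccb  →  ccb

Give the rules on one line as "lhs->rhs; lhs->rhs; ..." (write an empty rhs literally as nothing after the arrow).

aa->; bc->c; cba->cc

  | accabaa => accab
  | caccbcbac => cacccbac => caccccc
  | bccbacabab => ccbacabab => ccccabab
  | bacaacac => baccac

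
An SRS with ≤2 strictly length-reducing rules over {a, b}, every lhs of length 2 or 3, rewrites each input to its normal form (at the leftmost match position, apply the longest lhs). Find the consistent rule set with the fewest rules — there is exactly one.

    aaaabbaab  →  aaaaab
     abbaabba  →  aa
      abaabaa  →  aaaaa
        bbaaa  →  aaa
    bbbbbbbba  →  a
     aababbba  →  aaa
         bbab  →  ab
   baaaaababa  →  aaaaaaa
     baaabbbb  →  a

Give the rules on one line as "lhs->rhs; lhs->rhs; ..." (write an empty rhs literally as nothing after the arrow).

  | aaaabbaab => aaaaab
  | abbaabba => aabba => aa
  | abaabaa => aaabaa => aaaaa
  | bbaaa => baaa => aaa

abb->; ba->a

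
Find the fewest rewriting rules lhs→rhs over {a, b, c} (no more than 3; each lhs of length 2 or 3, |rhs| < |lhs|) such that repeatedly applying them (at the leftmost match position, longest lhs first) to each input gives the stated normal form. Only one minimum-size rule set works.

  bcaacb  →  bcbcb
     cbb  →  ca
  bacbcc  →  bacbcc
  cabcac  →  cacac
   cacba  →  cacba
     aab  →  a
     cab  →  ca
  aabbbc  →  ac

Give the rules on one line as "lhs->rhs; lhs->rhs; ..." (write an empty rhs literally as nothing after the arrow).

  | bcaacb => bcbcb
  | cbb => ca
  | bacbcc
  | cabcac => cacac

aa->b; ab->a; bb->a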